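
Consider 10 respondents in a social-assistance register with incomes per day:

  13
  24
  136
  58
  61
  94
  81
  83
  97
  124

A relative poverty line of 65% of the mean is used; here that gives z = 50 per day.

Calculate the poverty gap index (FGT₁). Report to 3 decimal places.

Below the line: 13, 24 (q = 2 of N = 10).
Shortfall ratios: (50−13)/50 = 0.7400; (50−24)/50 = 0.5200.
Σ = 1.260000. Dividing by the full population N = 10 gives P₁ = 0.126.

0.126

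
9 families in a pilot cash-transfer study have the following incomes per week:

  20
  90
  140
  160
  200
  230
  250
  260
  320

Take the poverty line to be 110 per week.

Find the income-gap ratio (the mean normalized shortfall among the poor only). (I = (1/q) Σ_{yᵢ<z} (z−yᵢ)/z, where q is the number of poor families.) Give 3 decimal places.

Incomes under z: 20, 90 (q = 2 of N = 9).
Relative gaps: 0.8182, 0.1818; sum = 1.000000.
The income-gap ratio divides by q (the poor only): 1.000000 / 2 = 0.500.

0.500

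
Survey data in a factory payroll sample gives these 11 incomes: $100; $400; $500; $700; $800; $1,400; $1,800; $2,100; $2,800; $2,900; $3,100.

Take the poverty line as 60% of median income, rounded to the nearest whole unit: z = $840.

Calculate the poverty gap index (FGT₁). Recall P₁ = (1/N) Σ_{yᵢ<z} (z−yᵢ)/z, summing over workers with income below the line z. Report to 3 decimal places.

Poor units: $100, $400, $500, $700, $800 (q = 5 of N = 11).
Relative gaps: (840−100)/840 = 0.8810; (840−400)/840 = 0.5238; (840−500)/840 = 0.4048; (840−700)/840 = 0.1667; (840−800)/840 = 0.0476.
Sum of shortfalls = 2.023810; P₁ averages over all N: 2.023810 / 11 = 0.184.

0.184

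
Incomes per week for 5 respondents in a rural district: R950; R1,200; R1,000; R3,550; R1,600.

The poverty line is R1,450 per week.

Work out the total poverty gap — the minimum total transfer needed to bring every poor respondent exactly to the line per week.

Below z: R950, R1,000, R1,200 (q = 3 of N = 5).
Individual gaps: 1450−950 = 500; 1450−1000 = 450; 1450−1200 = 250.
Aggregate gap = R1,200.

R1,200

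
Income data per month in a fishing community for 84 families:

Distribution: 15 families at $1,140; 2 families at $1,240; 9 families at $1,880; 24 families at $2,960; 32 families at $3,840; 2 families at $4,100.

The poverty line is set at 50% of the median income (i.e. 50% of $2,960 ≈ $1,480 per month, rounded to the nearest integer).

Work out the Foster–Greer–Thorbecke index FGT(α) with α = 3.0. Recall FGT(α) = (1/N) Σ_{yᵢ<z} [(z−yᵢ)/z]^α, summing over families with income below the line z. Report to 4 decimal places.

0.0023

Incomes under z: 15×$1,140, 2×$1,240 (q = 17 of N = 84).
Shortfall ratios: (1480−1140)/1480 = 0.2297 (×15); (1480−1240)/1480 = 0.1622 (×2).
Raised to α = 3.0: 0.01212 (×15); 0.00426 (×2).
Sum = 0.190391; FGT(3.0) = 0.190391 / 84 = 0.0023.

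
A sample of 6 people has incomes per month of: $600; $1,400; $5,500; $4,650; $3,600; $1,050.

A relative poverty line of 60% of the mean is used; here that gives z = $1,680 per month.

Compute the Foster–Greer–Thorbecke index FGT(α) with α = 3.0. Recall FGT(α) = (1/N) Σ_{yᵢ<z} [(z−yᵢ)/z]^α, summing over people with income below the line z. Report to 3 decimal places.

0.054

Poor units: $600, $1,050, $1,400 (q = 3 of N = 6).
Gap ratios (z−y)/z: (1680−600)/1680 = 0.6429; (1680−1050)/1680 = 0.3750; (1680−1400)/1680 = 0.1667.
Raised to α = 3.0: 0.26567; 0.05273; 0.00463.
Sum = 0.323035; FGT(3.0) = 0.323035 / 6 = 0.054.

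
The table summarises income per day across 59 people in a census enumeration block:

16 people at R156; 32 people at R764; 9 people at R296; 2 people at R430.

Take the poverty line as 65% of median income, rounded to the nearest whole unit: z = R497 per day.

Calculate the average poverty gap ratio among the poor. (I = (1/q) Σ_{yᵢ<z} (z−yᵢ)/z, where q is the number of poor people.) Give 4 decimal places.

Incomes under z: 16×R156, 9×R296, 2×R430 (q = 27 of N = 59).
Shortfall ratios (z−y)/z: 0.6861 (×16), 0.4044 (×9), 0.1348 (×2); sum = 14.887324.
I averages over the q = 27 poor units only: 14.887324 / 27 = 0.5514.

0.5514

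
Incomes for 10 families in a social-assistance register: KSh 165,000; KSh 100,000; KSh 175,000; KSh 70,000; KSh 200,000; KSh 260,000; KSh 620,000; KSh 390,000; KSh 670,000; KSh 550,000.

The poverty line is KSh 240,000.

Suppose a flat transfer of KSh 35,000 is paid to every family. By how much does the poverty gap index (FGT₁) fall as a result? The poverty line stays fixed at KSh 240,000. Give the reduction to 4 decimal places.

Before: below the line — KSh 70,000, KSh 100,000, KSh 165,000, KSh 175,000, KSh 200,000; poverty gap index (FGT₁) = 0.204167.
After the KSh 35,000 transfer: below the line — KSh 105,000, KSh 135,000, KSh 200,000, KSh 210,000, KSh 235,000; poverty gap index (FGT₁) = 0.131250.
Reduction = 0.204167 − 0.131250 = 0.0729.

0.0729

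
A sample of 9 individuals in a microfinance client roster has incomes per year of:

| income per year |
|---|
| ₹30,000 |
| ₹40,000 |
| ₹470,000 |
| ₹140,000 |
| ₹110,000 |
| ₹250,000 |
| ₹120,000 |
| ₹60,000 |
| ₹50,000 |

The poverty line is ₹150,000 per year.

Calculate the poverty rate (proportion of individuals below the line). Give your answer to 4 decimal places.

0.7778

7 of the 9 individuals have income below ₹150,000.
H = 7/9 = 0.7778.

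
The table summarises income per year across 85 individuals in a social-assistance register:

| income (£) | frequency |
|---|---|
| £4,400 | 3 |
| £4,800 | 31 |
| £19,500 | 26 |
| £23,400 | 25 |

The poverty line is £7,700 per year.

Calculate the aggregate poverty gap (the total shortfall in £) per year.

£99,800

Poor units: 3×£4,400, 31×£4,800 (q = 34 of N = 85).
Individual gaps: 3×(7700−4400) = 9900; 31×(7700−4800) = 89900.
Aggregate gap = £99,800.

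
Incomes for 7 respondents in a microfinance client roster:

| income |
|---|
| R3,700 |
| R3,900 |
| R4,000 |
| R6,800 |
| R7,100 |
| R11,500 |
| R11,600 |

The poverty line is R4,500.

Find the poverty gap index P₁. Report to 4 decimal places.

Below the line: R3,700, R3,900, R4,000 (q = 3 of N = 7).
Relative gaps: (4500−3700)/4500 = 0.1778; (4500−3900)/4500 = 0.1333; (4500−4000)/4500 = 0.1111.
Sum of shortfalls = 0.422222; P₁ averages over all N: 0.422222 / 7 = 0.0603.

0.0603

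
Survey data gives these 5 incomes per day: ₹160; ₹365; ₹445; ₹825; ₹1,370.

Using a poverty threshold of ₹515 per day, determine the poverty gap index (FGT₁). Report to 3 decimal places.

Below z: ₹160, ₹365, ₹445 (q = 3 of N = 5).
Normalized shortfalls: (515−160)/515 = 0.6893; (515−365)/515 = 0.2913; (515−445)/515 = 0.1359.
Σ = 1.116505. Dividing by the full population N = 5 gives P₁ = 0.223.

0.223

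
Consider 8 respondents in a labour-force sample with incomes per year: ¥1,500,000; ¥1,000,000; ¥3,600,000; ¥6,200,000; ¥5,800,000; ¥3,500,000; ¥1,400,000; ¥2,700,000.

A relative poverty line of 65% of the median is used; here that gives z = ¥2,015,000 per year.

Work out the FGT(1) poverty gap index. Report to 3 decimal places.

Below the line: ¥1,000,000, ¥1,400,000, ¥1,500,000 (q = 3 of N = 8).
Gap ratios (z−y)/z: (2015000−1000000)/2015000 = 0.5037; (2015000−1400000)/2015000 = 0.3052; (2015000−1500000)/2015000 = 0.2556.
Σ = 1.064516. Dividing by the full population N = 8 gives P₁ = 0.133.

0.133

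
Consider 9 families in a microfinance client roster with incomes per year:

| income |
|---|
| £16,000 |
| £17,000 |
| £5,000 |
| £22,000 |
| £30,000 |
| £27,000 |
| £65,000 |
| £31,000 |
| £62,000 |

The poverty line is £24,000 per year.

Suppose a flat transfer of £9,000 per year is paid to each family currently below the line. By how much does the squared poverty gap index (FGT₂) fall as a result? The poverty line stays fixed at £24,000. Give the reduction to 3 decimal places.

0.073

Before: below the line — £5,000, £16,000, £17,000, £22,000; squared poverty gap index (FGT₂) = 0.09221.
After the £9,000 transfer: below the line — £14,000; squared poverty gap index (FGT₂) = 0.01929.
Reduction = 0.09221 − 0.01929 = 0.073.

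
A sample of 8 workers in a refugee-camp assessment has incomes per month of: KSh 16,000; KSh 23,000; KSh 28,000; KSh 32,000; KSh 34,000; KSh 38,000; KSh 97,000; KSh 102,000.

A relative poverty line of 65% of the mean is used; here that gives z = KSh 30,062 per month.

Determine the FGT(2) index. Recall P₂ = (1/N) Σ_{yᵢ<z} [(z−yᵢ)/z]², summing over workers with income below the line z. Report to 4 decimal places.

Below the line: KSh 16,000, KSh 23,000, KSh 28,000 (q = 3 of N = 8).
Shortfall ratios: (30062−16000)/30062 = 0.4678; (30062−23000)/30062 = 0.2349; (30062−28000)/30062 = 0.0686.
Squared: 0.2188; 0.0552; 0.0047.
Sum = 0.278695; P₂ = 0.278695 / 8 = 0.0348.

0.0348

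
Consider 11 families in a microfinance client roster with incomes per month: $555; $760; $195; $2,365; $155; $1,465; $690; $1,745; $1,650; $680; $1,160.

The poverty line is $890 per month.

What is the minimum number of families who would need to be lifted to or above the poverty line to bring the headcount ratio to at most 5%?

6

6 of the 11 families are poor, so H = 6/11 = 0.545.
A headcount ratio of at most 5% allows at most ⌊0.05 × 11⌋ = 0 poor families.
So at least 6 − 0 = 6 must be lifted.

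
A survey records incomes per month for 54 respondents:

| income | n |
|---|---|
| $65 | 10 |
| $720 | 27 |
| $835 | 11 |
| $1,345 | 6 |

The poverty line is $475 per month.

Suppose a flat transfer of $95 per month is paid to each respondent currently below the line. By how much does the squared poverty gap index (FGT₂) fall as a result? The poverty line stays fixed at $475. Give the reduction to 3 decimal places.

0.057

Before: below the line — 10×$65; squared poverty gap index (FGT₂) = 0.13797.
After the $95 transfer: below the line — 10×$160; squared poverty gap index (FGT₂) = 0.08144.
Reduction = 0.13797 − 0.08144 = 0.057.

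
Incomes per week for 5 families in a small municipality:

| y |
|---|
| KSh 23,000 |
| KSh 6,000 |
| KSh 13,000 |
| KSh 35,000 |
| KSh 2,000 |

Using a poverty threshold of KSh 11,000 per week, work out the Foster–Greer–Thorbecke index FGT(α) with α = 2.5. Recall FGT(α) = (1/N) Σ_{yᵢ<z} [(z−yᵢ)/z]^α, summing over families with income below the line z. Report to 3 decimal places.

0.149

Below z: KSh 2,000, KSh 6,000 (q = 2 of N = 5).
Normalized shortfalls: (11000−2000)/11000 = 0.8182; (11000−6000)/11000 = 0.4545.
Raised to α = 2.5: 0.60551; 0.13930.
Sum = 0.744812; FGT(2.5) = 0.744812 / 5 = 0.149.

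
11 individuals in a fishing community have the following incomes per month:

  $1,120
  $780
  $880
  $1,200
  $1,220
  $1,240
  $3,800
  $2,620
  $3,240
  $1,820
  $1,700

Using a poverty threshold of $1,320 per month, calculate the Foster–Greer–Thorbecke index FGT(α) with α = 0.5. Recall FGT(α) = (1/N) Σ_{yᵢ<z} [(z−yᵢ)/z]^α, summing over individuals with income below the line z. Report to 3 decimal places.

Below the line: $780, $880, $1,120, $1,200, $1,220, $1,240 (q = 6 of N = 11).
Relative gaps: (1320−780)/1320 = 0.4091; (1320−880)/1320 = 0.3333; (1320−1120)/1320 = 0.1515; (1320−1200)/1320 = 0.0909; (1320−1220)/1320 = 0.0758; (1320−1240)/1320 = 0.0606.
Raised to α = 0.5: 0.63960; 0.57735; 0.38925; 0.30151; 0.27524; 0.24618.
Sum = 2.429137; FGT(0.5) = 2.429137 / 11 = 0.221.

0.221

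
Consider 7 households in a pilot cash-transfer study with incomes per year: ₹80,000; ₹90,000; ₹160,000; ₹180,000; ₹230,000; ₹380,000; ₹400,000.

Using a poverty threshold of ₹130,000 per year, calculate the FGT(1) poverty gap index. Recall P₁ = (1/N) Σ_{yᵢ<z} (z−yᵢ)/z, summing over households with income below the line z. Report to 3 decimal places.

Poor units: ₹80,000, ₹90,000 (q = 2 of N = 7).
Normalized shortfalls: (130000−80000)/130000 = 0.3846; (130000−90000)/130000 = 0.3077.
Sum of shortfalls = 0.692308; P₁ averages over all N: 0.692308 / 7 = 0.099.

0.099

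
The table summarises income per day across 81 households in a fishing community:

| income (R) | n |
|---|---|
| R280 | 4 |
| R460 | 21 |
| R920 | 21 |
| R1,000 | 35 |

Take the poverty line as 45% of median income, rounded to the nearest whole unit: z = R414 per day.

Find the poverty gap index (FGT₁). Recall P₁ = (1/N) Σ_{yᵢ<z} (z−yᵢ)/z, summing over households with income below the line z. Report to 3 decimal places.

0.016

Below z: 4×R280 (q = 4 of N = 81).
Gap ratios (z−y)/z: (414−280)/414 = 0.3237 (×4).
Sum of shortfalls = 1.294686; P₁ averages over all N: 1.294686 / 81 = 0.016.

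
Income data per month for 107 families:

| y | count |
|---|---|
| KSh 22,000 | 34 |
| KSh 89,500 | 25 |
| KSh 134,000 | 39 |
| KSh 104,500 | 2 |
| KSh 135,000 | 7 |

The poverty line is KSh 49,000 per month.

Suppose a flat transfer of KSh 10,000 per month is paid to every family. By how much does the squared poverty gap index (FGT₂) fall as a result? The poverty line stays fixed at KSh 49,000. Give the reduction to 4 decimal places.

Before: below the line — 34×KSh 22,000; squared poverty gap index (FGT₂) = 0.096478.
After the KSh 10,000 transfer: below the line — 34×KSh 32,000; squared poverty gap index (FGT₂) = 0.038247.
Reduction = 0.096478 − 0.038247 = 0.0582.

0.0582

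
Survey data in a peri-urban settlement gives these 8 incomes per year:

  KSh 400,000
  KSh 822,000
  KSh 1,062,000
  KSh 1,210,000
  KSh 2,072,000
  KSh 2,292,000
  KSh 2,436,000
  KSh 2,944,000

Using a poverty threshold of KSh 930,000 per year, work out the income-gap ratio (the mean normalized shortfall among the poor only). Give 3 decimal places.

0.343

Below z: KSh 400,000, KSh 822,000 (q = 2 of N = 8).
Relative gaps: 0.5699, 0.1161; sum = 0.686022.
The income-gap ratio divides by q (the poor only): 0.686022 / 2 = 0.343.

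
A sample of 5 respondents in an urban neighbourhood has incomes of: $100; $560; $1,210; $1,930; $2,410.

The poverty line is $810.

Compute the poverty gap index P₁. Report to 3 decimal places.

0.237

Below the line: $100, $560 (q = 2 of N = 5).
Gap ratios (z−y)/z: (810−100)/810 = 0.8765; (810−560)/810 = 0.3086.
Σ = 1.185185. Dividing by the full population N = 5 gives P₁ = 0.237.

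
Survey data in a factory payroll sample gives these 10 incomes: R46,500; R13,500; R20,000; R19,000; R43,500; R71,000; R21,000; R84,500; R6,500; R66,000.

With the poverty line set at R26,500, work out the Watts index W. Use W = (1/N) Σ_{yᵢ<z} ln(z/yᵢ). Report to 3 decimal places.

0.293

Below z: R6,500, R13,500, R19,000, R20,000, R21,000 (q = 5 of N = 10).
ln(z/y) terms: ln(26500/6500) = 1.4053; ln(26500/13500) = 0.6745; ln(26500/19000) = 0.3327; ln(26500/20000) = 0.2814; ln(26500/21000) = 0.2326.
W = 2.926538 / 10 = 0.293.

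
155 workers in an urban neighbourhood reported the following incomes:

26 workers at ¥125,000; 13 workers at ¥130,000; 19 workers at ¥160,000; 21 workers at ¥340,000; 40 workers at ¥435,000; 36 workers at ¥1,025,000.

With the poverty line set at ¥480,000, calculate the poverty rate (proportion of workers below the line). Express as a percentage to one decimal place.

76.8%

119 of the 155 workers have income below ¥480,000.
H = 119/155 = 76.8%.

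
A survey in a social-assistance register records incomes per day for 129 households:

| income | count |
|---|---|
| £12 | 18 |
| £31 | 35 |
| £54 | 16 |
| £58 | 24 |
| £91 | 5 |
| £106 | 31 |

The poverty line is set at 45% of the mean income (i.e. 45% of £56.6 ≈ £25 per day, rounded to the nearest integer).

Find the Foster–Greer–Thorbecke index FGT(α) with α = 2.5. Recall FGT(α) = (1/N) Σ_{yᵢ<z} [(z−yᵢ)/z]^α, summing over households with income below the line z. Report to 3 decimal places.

Below the line: 18×£12 (q = 18 of N = 129).
Shortfall ratios: (25−12)/25 = 0.5200 (×18).
Raised to α = 2.5: 0.19499 (×18).
Sum = 3.509788; FGT(2.5) = 3.509788 / 129 = 0.027.

0.027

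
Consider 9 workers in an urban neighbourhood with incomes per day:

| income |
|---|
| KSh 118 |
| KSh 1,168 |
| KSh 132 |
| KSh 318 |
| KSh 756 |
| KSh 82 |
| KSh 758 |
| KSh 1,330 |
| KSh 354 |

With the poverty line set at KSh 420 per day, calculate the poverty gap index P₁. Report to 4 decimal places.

Below z: KSh 82, KSh 118, KSh 132, KSh 318, KSh 354 (q = 5 of N = 9).
Shortfall ratios: (420−82)/420 = 0.8048; (420−118)/420 = 0.7190; (420−132)/420 = 0.6857; (420−318)/420 = 0.2429; (420−354)/420 = 0.1571.
Σ = 2.609524. Dividing by the full population N = 9 gives P₁ = 0.2899.

0.2899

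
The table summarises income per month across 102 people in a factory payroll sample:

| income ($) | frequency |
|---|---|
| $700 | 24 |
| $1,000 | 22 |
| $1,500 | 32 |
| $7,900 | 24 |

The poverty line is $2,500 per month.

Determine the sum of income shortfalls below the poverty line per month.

Incomes under z: 24×$700, 22×$1,000, 32×$1,500 (q = 78 of N = 102).
Individual gaps: 24×(2500−700) = 43200; 22×(2500−1000) = 33000; 32×(2500−1500) = 32000.
Aggregate gap = $108,200.

$108,200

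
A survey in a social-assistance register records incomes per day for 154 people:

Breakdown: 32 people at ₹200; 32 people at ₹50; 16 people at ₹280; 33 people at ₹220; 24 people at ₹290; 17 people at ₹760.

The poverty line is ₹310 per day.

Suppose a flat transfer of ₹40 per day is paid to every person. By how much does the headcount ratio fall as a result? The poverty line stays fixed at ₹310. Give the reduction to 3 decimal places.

Before: below the line — 32×₹50, 32×₹200, 33×₹220, 16×₹280, 24×₹290; headcount ratio = 0.88961.
After the ₹40 transfer: below the line — 32×₹90, 32×₹240, 33×₹260; headcount ratio = 0.62987.
Reduction = 0.88961 − 0.62987 = 0.260.

0.260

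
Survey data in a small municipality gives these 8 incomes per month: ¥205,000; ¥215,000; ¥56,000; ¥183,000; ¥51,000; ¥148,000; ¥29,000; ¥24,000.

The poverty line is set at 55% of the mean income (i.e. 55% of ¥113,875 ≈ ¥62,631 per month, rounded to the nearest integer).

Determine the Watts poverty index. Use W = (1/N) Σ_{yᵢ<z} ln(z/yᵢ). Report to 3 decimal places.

0.256

Poor units: ¥24,000, ¥29,000, ¥51,000, ¥56,000 (q = 4 of N = 8).
ln(z/y) terms: ln(62631/24000) = 0.9592; ln(62631/29000) = 0.7700; ln(62631/51000) = 0.2054; ln(62631/56000) = 0.1119.
W = 2.046514 / 8 = 0.256.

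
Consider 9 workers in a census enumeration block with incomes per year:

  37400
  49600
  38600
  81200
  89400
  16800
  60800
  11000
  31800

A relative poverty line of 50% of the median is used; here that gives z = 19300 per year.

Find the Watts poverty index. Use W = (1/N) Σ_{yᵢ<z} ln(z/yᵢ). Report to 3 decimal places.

0.078

Poor units: 11000, 16800 (q = 2 of N = 9).
Log gaps: ln(19300/11000) = 0.5622; ln(19300/16800) = 0.1387.
W = 0.700936 / 9 = 0.078.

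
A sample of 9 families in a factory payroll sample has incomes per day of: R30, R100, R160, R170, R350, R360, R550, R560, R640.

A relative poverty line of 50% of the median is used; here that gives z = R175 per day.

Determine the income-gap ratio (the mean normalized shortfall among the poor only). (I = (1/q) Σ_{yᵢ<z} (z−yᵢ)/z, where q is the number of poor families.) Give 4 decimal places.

0.3429

Below z: R30, R100, R160, R170 (q = 4 of N = 9).
Shortfall ratios (z−y)/z: 0.8286, 0.4286, 0.0857, 0.0286; sum = 1.371429.
The income-gap ratio divides by q (the poor only): 1.371429 / 4 = 0.3429.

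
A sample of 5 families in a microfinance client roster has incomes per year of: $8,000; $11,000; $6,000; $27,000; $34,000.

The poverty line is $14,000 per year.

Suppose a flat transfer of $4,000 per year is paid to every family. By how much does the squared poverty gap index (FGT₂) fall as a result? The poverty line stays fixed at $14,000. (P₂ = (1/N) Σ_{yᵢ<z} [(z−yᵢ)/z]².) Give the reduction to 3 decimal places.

0.091

Before: below the line — $6,000, $8,000, $11,000; squared poverty gap index (FGT₂) = 0.11122.
After the $4,000 transfer: below the line — $10,000, $12,000; squared poverty gap index (FGT₂) = 0.02041.
Reduction = 0.11122 − 0.02041 = 0.091.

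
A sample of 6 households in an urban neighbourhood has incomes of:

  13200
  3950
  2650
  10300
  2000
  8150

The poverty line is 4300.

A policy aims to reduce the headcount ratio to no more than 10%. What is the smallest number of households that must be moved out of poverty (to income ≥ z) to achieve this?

3

Currently q = 3 of N = 6 are below the line (H = 0.500).
A headcount ratio of at most 10% allows at most ⌊0.10 × 6⌋ = 0 poor households.
So at least 3 − 0 = 3 must be lifted.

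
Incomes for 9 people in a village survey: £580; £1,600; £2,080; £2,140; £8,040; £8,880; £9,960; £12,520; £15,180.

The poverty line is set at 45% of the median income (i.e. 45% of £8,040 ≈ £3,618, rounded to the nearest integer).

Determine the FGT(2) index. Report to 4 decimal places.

Poor units: £580, £1,600, £2,080, £2,140 (q = 4 of N = 9).
Gap ratios (z−y)/z: (3618−580)/3618 = 0.8397; (3618−1600)/3618 = 0.5578; (3618−2080)/3618 = 0.4251; (3618−2140)/3618 = 0.4085.
Squared: 0.7051; 0.3111; 0.1807; 0.1669.
Sum = 1.363774; P₂ = 1.363774 / 9 = 0.1515.

0.1515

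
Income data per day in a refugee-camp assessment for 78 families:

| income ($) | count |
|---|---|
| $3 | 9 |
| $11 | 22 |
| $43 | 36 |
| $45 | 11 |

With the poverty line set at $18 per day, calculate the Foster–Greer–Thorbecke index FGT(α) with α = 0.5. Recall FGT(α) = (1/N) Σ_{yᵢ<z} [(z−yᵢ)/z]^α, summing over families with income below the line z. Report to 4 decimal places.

Incomes under z: 9×$3, 22×$11 (q = 31 of N = 78).
Relative gaps: (18−3)/18 = 0.8333 (×9); (18−11)/18 = 0.3889 (×22).
Raised to α = 0.5: 0.91287 (×9); 0.62361 (×22).
Sum = 21.935249; FGT(0.5) = 21.935249 / 78 = 0.2812.

0.2812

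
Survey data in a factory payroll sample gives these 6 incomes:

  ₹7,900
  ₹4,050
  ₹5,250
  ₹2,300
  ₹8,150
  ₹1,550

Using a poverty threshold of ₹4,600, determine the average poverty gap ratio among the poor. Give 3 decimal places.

0.428

Below the line: ₹1,550, ₹2,300, ₹4,050 (q = 3 of N = 6).
Relative gaps: 0.6630, 0.5000, 0.1196; sum = 1.282609.
I averages over the q = 3 poor units only: 1.282609 / 3 = 0.428.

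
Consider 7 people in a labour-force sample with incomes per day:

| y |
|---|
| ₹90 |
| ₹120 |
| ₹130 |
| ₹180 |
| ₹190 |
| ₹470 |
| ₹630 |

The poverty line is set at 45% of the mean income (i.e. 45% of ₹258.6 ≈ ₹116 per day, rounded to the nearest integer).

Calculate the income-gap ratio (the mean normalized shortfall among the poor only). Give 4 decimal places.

Poor units: ₹90 (q = 1 of N = 7).
Relative gaps: 0.2241; sum = 0.224138.
The income-gap ratio divides by q (the poor only): 0.224138 / 1 = 0.2241.

0.2241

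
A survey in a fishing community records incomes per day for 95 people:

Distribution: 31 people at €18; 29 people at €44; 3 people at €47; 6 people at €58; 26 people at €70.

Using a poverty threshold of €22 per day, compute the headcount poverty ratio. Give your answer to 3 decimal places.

0.326

31 of the 95 people have income below €22.
H = 31/95 = 0.326.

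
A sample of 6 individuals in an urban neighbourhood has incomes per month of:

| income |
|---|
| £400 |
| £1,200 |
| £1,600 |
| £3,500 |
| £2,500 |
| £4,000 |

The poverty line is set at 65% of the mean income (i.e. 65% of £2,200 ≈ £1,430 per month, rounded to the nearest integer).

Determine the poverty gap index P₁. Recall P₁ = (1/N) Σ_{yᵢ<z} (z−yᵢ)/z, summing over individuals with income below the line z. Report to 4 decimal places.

0.1469

Below z: £400, £1,200 (q = 2 of N = 6).
Shortfall ratios: (1430−400)/1430 = 0.7203; (1430−1200)/1430 = 0.1608.
Σ = 0.881119. Dividing by the full population N = 6 gives P₁ = 0.1469.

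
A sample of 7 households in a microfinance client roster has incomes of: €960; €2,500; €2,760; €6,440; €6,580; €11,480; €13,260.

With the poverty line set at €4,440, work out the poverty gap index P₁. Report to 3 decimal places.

0.228

Poor units: €960, €2,500, €2,760 (q = 3 of N = 7).
Normalized shortfalls: (4440−960)/4440 = 0.7838; (4440−2500)/4440 = 0.4369; (4440−2760)/4440 = 0.3784.
Sum of shortfalls = 1.599099; P₁ averages over all N: 1.599099 / 7 = 0.228.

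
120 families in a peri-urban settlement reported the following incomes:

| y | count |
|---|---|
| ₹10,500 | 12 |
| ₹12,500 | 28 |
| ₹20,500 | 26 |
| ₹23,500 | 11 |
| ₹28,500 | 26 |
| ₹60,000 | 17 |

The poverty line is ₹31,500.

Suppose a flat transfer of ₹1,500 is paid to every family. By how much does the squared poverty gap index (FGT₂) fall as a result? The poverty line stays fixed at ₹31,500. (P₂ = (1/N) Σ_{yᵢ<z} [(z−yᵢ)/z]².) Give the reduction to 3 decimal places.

0.029

Before: below the line — 12×₹10,500, 28×₹12,500, 26×₹20,500, 11×₹23,500, 26×₹28,500; squared poverty gap index (FGT₂) = 0.16363.
After the ₹1,500 transfer: below the line — 12×₹12,000, 28×₹14,000, 26×₹22,000, 11×₹25,000, 26×₹30,000; squared poverty gap index (FGT₂) = 0.13444.
Reduction = 0.16363 − 0.13444 = 0.029.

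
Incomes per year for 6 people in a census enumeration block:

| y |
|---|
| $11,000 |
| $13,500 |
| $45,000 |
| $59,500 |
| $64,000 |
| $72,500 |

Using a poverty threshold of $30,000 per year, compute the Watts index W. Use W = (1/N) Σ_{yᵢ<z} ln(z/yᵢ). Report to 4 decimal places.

0.3003

Below z: $11,000, $13,500 (q = 2 of N = 6).
Log gaps: ln(30000/11000) = 1.0033; ln(30000/13500) = 0.7985.
W = 1.801810 / 6 = 0.3003.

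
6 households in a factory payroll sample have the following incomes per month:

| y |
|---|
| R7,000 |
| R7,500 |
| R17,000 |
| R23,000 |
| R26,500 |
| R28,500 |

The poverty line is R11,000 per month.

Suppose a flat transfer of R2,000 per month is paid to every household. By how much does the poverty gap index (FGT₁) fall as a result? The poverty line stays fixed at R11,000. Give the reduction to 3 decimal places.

Before: below the line — R7,000, R7,500; poverty gap index (FGT₁) = 0.11364.
After the R2,000 transfer: below the line — R9,000, R9,500; poverty gap index (FGT₁) = 0.05303.
Reduction = 0.11364 − 0.05303 = 0.061.

0.061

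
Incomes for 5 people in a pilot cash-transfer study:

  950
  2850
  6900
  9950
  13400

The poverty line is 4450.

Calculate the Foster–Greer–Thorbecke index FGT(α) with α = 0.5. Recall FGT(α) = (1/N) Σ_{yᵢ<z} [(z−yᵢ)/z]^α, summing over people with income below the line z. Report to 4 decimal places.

Incomes under z: 950, 2850 (q = 2 of N = 5).
Shortfall ratios: (4450−950)/4450 = 0.7865; (4450−2850)/4450 = 0.3596.
Raised to α = 0.5: 0.88686; 0.59963.
Sum = 1.486483; FGT(0.5) = 1.486483 / 5 = 0.2973.

0.2973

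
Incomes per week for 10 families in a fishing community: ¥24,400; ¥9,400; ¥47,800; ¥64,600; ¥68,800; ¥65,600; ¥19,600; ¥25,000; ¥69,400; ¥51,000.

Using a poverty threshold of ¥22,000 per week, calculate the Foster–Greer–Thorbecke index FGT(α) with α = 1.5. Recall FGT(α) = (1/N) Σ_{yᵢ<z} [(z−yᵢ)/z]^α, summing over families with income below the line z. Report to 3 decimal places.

0.047

Poor units: ¥9,400, ¥19,600 (q = 2 of N = 10).
Relative gaps: (22000−9400)/22000 = 0.5727; (22000−19600)/22000 = 0.1091.
Raised to α = 1.5: 0.43343; 0.03603.
Sum = 0.469464; FGT(1.5) = 0.469464 / 10 = 0.047.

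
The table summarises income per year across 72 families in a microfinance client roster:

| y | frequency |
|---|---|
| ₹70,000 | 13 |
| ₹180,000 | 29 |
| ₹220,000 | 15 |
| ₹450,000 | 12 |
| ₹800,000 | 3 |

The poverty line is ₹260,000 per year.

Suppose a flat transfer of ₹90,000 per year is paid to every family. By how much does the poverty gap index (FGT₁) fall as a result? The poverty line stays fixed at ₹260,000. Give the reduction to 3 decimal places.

0.218

Before: below the line — 13×₹70,000, 29×₹180,000, 15×₹220,000; poverty gap index (FGT₁) = 0.28793.
After the ₹90,000 transfer: below the line — 13×₹160,000; poverty gap index (FGT₁) = 0.06944.
Reduction = 0.28793 − 0.06944 = 0.218.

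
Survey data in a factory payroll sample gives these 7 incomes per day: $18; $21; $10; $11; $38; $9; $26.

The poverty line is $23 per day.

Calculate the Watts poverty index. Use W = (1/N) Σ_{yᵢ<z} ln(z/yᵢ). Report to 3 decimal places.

Below the line: $9, $10, $11, $18, $21 (q = 5 of N = 7).
Log gaps: ln(23/9) = 0.9383; ln(23/10) = 0.8329; ln(23/11) = 0.7376; ln(23/18) = 0.2451; ln(23/21) = 0.0910.
W = 2.844872 / 7 = 0.406.

0.406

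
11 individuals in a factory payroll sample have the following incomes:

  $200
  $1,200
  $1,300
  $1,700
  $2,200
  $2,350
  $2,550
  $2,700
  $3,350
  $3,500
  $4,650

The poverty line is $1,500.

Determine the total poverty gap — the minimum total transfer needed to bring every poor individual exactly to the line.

$1,800

Below the line: $200, $1,200, $1,300 (q = 3 of N = 11).
Individual gaps: 1500−200 = 1300; 1500−1200 = 300; 1500−1300 = 200.
Aggregate gap = $1,800.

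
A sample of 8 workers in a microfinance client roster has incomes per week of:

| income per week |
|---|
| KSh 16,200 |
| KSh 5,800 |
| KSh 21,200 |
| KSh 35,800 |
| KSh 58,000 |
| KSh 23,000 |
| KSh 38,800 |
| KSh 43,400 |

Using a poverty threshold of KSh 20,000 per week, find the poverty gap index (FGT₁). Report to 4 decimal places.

Poor units: KSh 5,800, KSh 16,200 (q = 2 of N = 8).
Relative gaps: (20000−5800)/20000 = 0.7100; (20000−16200)/20000 = 0.1900.
Sum of shortfalls = 0.900000; P₁ averages over all N: 0.900000 / 8 = 0.1125.

0.1125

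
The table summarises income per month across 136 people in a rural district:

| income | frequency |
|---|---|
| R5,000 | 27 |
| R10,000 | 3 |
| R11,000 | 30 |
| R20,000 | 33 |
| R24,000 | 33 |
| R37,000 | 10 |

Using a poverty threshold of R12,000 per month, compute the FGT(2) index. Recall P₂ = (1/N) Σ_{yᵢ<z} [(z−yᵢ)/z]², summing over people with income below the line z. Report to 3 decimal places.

Below z: 27×R5,000, 3×R10,000, 30×R11,000 (q = 60 of N = 136).
Gap ratios (z−y)/z: (12000−5000)/12000 = 0.5833 (×27); (12000−10000)/12000 = 0.1667 (×3); (12000−11000)/12000 = 0.0833 (×30).
Squared: 0.3403 (×27); 0.0278 (×3); 0.0069 (×30).
Sum = 9.479167; P₂ = 9.479167 / 136 = 0.070.

0.070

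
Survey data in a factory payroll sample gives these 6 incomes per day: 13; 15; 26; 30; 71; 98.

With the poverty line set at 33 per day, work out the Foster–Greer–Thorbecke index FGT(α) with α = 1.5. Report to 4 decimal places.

0.1666

Incomes under z: 13, 15, 26, 30 (q = 4 of N = 6).
Relative gaps: (33−13)/33 = 0.6061; (33−15)/33 = 0.5455; (33−26)/33 = 0.2121; (33−30)/33 = 0.0909.
Raised to α = 1.5: 0.47182; 0.40284; 0.09770; 0.02741.
Sum = 0.999768; FGT(1.5) = 0.999768 / 6 = 0.1666.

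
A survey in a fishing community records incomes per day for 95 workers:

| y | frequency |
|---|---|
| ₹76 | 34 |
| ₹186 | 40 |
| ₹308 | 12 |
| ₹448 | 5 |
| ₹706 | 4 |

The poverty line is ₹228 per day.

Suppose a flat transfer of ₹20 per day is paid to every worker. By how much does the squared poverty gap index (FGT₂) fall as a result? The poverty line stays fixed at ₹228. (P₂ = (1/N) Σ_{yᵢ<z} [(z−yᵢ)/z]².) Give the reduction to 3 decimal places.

0.049

Before: below the line — 34×₹76, 40×₹186; squared poverty gap index (FGT₂) = 0.17335.
After the ₹20 transfer: below the line — 34×₹96, 40×₹206; squared poverty gap index (FGT₂) = 0.12388.
Reduction = 0.17335 − 0.12388 = 0.049.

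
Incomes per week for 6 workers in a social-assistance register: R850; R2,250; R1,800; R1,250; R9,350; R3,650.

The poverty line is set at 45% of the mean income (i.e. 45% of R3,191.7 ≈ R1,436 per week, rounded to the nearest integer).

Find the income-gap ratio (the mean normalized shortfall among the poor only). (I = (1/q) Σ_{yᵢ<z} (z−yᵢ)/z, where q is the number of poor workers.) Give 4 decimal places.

0.2688

Poor units: R850, R1,250 (q = 2 of N = 6).
Shortfall ratios (z−y)/z: 0.4081, 0.1295; sum = 0.537604.
I averages over the q = 2 poor units only: 0.537604 / 2 = 0.2688.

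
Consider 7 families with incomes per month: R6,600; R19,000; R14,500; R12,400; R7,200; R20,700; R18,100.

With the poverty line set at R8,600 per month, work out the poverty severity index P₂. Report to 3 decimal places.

Incomes under z: R6,600, R7,200 (q = 2 of N = 7).
Gap ratios (z−y)/z: (8600−6600)/8600 = 0.2326; (8600−7200)/8600 = 0.1628.
Squared: 0.0541; 0.0265.
Sum = 0.080584; P₂ = 0.080584 / 7 = 0.012.

0.012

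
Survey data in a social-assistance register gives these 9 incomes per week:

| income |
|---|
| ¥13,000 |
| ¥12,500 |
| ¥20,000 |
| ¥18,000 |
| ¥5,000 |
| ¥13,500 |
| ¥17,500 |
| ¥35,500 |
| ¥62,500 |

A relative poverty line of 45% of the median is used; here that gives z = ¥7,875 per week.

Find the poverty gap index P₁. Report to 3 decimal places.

Below the line: ¥5,000 (q = 1 of N = 9).
Shortfall ratios: (7875−5000)/7875 = 0.3651.
Σ = 0.365079. Dividing by the full population N = 9 gives P₁ = 0.041.

0.041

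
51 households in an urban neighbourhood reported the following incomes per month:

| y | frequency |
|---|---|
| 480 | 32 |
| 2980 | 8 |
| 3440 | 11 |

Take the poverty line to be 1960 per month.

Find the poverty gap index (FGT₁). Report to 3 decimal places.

0.474

Poor units: 32×480 (q = 32 of N = 51).
Shortfall ratios: (1960−480)/1960 = 0.7551 (×32).
Sum of shortfalls = 24.163265; P₁ averages over all N: 24.163265 / 51 = 0.474.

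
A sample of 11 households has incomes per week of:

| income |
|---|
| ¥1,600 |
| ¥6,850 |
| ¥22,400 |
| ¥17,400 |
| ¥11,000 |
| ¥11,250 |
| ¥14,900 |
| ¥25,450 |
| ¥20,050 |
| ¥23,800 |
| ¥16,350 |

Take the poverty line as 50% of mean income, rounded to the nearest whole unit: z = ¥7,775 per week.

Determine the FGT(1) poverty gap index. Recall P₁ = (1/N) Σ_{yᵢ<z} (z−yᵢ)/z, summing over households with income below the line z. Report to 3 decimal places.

Below the line: ¥1,600, ¥6,850 (q = 2 of N = 11).
Normalized shortfalls: (7775−1600)/7775 = 0.7942; (7775−6850)/7775 = 0.1190.
Sum of shortfalls = 0.913183; P₁ averages over all N: 0.913183 / 11 = 0.083.

0.083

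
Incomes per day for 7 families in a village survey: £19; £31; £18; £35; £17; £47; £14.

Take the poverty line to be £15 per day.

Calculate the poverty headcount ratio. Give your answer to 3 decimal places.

1 of the 7 families have income below £15.
H = 1/7 = 0.143.

0.143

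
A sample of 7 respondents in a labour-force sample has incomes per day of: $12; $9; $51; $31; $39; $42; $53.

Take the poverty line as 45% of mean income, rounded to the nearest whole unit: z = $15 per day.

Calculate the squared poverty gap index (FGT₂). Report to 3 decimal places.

Poor units: $9, $12 (q = 2 of N = 7).
Shortfall ratios: (15−9)/15 = 0.4000; (15−12)/15 = 0.2000.
Squared: 0.1600; 0.0400.
Sum = 0.200000; P₂ = 0.200000 / 7 = 0.029.

0.029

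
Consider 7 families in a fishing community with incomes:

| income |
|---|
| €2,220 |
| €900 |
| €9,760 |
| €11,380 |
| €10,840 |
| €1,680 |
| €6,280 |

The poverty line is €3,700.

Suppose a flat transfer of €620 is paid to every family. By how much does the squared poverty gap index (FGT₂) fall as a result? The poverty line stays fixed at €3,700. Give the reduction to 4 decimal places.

Before: below the line — €900, €1,680, €2,220; squared poverty gap index (FGT₂) = 0.147248.
After the €620 transfer: below the line — €1,520, €2,300, €2,840; squared poverty gap index (FGT₂) = 0.077763.
Reduction = 0.147248 − 0.077763 = 0.0695.

0.0695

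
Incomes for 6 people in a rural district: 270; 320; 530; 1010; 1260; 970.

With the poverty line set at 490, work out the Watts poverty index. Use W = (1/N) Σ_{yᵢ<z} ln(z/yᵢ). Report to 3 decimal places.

Poor units: 270, 320 (q = 2 of N = 6).
ln(z/y) terms: ln(490/270) = 0.5960; ln(490/320) = 0.4261.
W = 1.022068 / 6 = 0.170.

0.170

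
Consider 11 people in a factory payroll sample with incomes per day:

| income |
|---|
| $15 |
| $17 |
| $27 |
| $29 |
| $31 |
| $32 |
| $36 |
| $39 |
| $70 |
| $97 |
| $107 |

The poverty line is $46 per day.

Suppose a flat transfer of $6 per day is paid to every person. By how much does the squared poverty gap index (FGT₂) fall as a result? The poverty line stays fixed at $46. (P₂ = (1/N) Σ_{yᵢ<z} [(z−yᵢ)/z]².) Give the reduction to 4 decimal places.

0.0608

Before: below the line — $15, $17, $27, $29, $31, $32, $36, $39; squared poverty gap index (FGT₂) = 0.129833.
After the $6 transfer: below the line — $21, $23, $33, $35, $37, $38, $42, $45; squared poverty gap index (FGT₂) = 0.068998.
Reduction = 0.129833 − 0.068998 = 0.0608.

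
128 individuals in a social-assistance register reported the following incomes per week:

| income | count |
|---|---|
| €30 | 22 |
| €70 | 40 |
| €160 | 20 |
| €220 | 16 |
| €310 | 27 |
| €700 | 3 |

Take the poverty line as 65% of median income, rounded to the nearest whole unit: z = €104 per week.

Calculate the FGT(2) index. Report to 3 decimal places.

0.120

Below the line: 22×€30, 40×€70 (q = 62 of N = 128).
Relative gaps: (104−30)/104 = 0.7115 (×22); (104−70)/104 = 0.3269 (×40).
Squared: 0.5063 (×22); 0.1069 (×40).
Sum = 15.413462; P₂ = 15.413462 / 128 = 0.120.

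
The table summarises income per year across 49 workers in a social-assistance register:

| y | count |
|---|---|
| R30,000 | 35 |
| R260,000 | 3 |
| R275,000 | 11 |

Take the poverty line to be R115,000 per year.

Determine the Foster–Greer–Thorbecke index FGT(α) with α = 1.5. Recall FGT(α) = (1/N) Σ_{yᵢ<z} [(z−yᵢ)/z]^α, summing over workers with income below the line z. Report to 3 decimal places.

0.454

Poor units: 35×R30,000 (q = 35 of N = 49).
Gap ratios (z−y)/z: (115000−30000)/115000 = 0.7391 (×35).
Raised to α = 1.5: 0.63545 (×35).
Sum = 22.240762; FGT(1.5) = 22.240762 / 49 = 0.454.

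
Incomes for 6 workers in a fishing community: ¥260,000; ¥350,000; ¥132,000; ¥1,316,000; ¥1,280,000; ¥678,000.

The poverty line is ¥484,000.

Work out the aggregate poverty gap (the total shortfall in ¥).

Below z: ¥132,000, ¥260,000, ¥350,000 (q = 3 of N = 6).
Individual gaps: 484000−132000 = 352000; 484000−260000 = 224000; 484000−350000 = 134000.
Aggregate gap = ¥710,000.

¥710,000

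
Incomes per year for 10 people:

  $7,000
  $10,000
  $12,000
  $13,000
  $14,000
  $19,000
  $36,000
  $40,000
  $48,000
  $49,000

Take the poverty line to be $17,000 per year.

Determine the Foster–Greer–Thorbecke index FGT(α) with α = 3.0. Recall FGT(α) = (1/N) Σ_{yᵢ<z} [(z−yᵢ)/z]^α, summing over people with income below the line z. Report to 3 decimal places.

0.032

Incomes under z: $7,000, $10,000, $12,000, $13,000, $14,000 (q = 5 of N = 10).
Normalized shortfalls: (17000−7000)/17000 = 0.5882; (17000−10000)/17000 = 0.4118; (17000−12000)/17000 = 0.2941; (17000−13000)/17000 = 0.2353; (17000−14000)/17000 = 0.1765.
Raised to α = 3.0: 0.20354; 0.06981; 0.02544; 0.01303; 0.00550.
Sum = 0.317321; FGT(3.0) = 0.317321 / 10 = 0.032.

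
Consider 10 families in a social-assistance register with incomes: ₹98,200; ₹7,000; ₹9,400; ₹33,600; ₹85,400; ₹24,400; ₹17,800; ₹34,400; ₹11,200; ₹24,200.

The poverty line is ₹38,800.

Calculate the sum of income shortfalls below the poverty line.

Below the line: ₹7,000, ₹9,400, ₹11,200, ₹17,800, ₹24,200, ₹24,400, ₹33,600, ₹34,400 (q = 8 of N = 10).
Individual gaps: 38800−7000 = 31800; 38800−9400 = 29400; 38800−11200 = 27600; 38800−17800 = 21000; 38800−24200 = 14600; 38800−24400 = 14400; 38800−33600 = 5200; 38800−34400 = 4400.
Aggregate gap = ₹148,400.

₹148,400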